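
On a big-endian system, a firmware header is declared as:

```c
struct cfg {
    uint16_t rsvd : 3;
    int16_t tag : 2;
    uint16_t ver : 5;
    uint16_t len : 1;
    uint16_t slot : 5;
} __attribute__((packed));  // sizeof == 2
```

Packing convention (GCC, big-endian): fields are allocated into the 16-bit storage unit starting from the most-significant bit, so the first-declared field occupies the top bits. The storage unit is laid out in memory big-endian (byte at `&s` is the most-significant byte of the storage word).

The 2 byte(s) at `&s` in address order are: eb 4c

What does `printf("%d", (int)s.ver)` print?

13

[0]=0xeb [1]=0x4c (big-endian) → word 0xeb4c
rsvd:3 @ bit 13 → (0xeb4c>>13)&0x7 = 0x7
tag:2 @ bit 11 → (0xeb4c>>11)&0x3 = 0x1
ver:5 @ bit 6 → (0xeb4c>>6)&0x1f = 0xd  ←
len:1 @ bit 5 → (0xeb4c>>5)&0x1 = 0x0
slot:5 @ bit 0 → (0xeb4c>>0)&0x1f = 0xc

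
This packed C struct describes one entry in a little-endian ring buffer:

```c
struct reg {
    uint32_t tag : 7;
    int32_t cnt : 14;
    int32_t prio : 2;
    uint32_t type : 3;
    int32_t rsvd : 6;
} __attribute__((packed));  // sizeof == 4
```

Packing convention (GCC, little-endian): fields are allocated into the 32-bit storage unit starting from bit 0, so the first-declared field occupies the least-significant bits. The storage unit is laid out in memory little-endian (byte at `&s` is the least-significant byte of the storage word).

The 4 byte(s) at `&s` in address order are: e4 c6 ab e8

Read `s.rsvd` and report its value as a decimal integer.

-6

[0]=0xe4 [1]=0xc6 [2]=0xab [3]=0xe8 (little-endian) → word 0xe8abc6e4
tag [0+:7] = (word>>0) & 0x7f = 100
cnt [7+:14] = (word>>7) & 0x3fff = 6029
prio [21+:2] = (word>>21) & 0x3 = 1
type [23+:3] = (word>>23) & 0x7 = 1
rsvd [26+:6] = (word>>26) & 0x3f = 58  ←
rsvd signed 6b, MSB=1: 58 - 64 = -6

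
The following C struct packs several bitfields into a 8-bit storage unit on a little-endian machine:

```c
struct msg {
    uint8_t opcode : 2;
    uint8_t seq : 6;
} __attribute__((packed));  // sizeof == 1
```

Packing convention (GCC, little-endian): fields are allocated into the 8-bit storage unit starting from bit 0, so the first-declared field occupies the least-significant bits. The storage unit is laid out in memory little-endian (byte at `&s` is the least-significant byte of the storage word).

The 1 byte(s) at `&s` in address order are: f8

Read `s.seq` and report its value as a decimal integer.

62

[0]=0xf8 (little-endian) → word 0xf8
opcode:2 @ bit 0 → (0xf8>>0)&0x3 = 0x0
seq:6 @ bit 2 → (0xf8>>2)&0x3f = 0x3e  ←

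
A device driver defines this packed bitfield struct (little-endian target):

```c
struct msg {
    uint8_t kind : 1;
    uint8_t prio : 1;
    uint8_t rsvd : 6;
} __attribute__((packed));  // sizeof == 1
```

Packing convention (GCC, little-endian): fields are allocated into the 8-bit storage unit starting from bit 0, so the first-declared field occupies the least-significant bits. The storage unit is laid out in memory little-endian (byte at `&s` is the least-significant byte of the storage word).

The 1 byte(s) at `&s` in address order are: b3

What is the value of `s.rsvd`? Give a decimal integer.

44

[0]=0xb3 (little-endian) → word 0xb3
kind:1 @ bit 0 → (0xb3>>0)&0x1 = 0x1
prio:1 @ bit 1 → (0xb3>>1)&0x1 = 0x1
rsvd:6 @ bit 2 → (0xb3>>2)&0x3f = 0x2c  ←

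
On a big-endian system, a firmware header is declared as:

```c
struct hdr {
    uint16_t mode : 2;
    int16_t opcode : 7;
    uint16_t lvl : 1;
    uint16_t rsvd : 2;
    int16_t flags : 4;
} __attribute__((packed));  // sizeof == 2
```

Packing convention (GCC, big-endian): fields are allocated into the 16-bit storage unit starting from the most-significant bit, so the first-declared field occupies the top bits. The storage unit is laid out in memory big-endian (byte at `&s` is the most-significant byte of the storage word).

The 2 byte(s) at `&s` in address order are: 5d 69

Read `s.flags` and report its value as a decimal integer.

[0]=0x5d [1]=0x69 (big-endian) → word 0x5d69
mode:2 @ bit 14 → (0x5d69>>14)&0x3 = 0x1
opcode:7 @ bit 7 → (0x5d69>>7)&0x7f = 0x3a
lvl:1 @ bit 6 → (0x5d69>>6)&0x1 = 0x1
rsvd:2 @ bit 4 → (0x5d69>>4)&0x3 = 0x2
flags:4 @ bit 0 → (0x5d69>>0)&0xf = 0x9  ←
flags signed 4b, MSB=1: 9 - 16 = -7

-7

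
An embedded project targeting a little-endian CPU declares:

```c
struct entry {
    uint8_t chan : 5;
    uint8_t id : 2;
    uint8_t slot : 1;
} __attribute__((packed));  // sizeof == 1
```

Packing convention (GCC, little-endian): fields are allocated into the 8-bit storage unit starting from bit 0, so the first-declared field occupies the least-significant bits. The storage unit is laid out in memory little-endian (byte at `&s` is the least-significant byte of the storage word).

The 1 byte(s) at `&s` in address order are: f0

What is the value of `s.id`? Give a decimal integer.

3

[0]=0xf0 (little-endian) → word 0xf0
chan:5 @ bit 0 → (0xf0>>0)&0x1f = 0x10
id:2 @ bit 5 → (0xf0>>5)&0x3 = 0x3  ←
slot:1 @ bit 7 → (0xf0>>7)&0x1 = 0x1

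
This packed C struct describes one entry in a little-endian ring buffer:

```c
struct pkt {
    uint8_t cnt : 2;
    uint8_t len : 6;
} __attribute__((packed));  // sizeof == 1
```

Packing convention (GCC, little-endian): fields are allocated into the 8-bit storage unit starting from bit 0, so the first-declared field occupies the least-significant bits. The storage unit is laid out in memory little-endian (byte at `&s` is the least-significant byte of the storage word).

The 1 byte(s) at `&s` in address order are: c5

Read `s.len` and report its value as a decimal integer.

[0]=0xc5 (little-endian) → word 0xc5
cnt:2 @ bit 0 → (0xc5>>0)&0x3 = 0x1
len:6 @ bit 2 → (0xc5>>2)&0x3f = 0x31  ←

49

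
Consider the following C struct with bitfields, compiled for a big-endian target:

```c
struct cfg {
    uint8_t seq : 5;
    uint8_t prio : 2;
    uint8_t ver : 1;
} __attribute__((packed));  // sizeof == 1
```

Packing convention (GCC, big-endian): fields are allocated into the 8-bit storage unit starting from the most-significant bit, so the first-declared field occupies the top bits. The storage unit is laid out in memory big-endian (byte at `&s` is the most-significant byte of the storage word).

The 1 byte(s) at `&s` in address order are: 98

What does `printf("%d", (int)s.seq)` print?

[0]=0x98 (big-endian) → word 0x98
seq [3+:5] = (word>>3) & 0x1f = 19  ←
prio [1+:2] = (word>>1) & 0x3 = 0
ver [0+:1] = (word>>0) & 0x1 = 0

19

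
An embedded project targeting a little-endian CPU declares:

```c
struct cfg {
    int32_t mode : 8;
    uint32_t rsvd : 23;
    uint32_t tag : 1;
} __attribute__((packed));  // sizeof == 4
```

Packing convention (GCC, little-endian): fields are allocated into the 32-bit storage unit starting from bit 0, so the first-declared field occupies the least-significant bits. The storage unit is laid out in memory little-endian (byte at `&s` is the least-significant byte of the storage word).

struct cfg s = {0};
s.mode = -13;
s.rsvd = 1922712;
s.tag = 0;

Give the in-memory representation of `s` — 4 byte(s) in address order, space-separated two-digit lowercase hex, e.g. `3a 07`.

f3 98 56 1d

[0+:8] mode=-13 & 0xff = 0xf3; word=0x000000f3
[8+:23] rsvd=1922712 & 0x7fffff = 0x1d5698; word=0x1d5698f3
[31+:1] tag=0 & 0x1 = 0x0; word=0x1d5698f3
word = 0x1d5698f3 → little-endian bytes:
  [0]=0xf3  [1]=0x98  [2]=0x56  [3]=0x1d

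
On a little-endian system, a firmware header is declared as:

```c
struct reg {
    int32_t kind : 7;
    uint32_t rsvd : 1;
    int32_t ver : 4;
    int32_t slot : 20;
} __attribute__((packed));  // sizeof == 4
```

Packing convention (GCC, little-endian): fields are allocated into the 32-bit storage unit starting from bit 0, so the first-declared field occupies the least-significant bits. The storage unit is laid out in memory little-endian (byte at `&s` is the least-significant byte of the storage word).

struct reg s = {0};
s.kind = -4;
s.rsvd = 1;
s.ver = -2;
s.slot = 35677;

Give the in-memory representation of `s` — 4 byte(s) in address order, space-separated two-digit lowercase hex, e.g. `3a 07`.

kind (7b) val=-4 bits=0x7c at bit 0: 0x0000007c
rsvd (1b) val=1 bits=0x1 at bit 7: 0x000000fc
ver (4b) val=-2 bits=0xe at bit 8: 0x00000efc
slot (20b) val=35677 bits=0x8b5d at bit 12: 0x08b5defc
word = 0x08b5defc → little-endian bytes:
  [0]=0xfc  [1]=0xde  [2]=0xb5  [3]=0x08

fc de b5 08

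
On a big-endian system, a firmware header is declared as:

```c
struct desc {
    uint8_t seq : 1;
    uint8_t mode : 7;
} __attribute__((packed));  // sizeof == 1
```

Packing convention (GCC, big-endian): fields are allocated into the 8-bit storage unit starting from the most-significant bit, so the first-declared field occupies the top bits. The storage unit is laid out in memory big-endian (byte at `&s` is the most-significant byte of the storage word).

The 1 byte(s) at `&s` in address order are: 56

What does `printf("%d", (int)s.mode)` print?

[0]=0x56 (big-endian) → word 0x56
seq [7+:1] = (word>>7) & 0x1 = 0
mode [0+:7] = (word>>0) & 0x7f = 86  ←

86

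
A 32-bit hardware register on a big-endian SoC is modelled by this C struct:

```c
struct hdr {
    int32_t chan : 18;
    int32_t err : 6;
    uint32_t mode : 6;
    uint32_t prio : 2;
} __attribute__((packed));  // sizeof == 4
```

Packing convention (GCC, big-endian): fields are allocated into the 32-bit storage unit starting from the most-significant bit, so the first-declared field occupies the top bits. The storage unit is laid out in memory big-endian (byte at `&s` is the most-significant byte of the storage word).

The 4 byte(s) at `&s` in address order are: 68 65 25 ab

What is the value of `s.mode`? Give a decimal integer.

[0]=0x68 [1]=0x65 [2]=0x25 [3]=0xab (big-endian) → word 0x686525ab
chan [14+:18] = (word>>14) & 0x3ffff = 106900
err [8+:6] = (word>>8) & 0x3f = 37
mode [2+:6] = (word>>2) & 0x3f = 42  ←
prio [0+:2] = (word>>0) & 0x3 = 3

42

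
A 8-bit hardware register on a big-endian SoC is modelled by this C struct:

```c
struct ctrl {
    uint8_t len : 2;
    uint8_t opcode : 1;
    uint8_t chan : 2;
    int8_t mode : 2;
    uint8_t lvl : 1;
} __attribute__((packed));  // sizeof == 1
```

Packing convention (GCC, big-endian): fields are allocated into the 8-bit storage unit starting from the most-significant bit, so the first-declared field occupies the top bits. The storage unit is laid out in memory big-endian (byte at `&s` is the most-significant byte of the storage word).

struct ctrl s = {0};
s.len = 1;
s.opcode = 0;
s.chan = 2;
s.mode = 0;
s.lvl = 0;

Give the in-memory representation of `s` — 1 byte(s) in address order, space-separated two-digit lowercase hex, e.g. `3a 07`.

[6+:2] len=1 & 0x3 = 0x1; word=0x40
[5+:1] opcode=0 & 0x1 = 0x0; word=0x40
[3+:2] chan=2 & 0x3 = 0x2; word=0x50
[1+:2] mode=0 & 0x3 = 0x0; word=0x50
[0+:1] lvl=0 & 0x1 = 0x0; word=0x50
word = 0x50 → big-endian bytes:
  [0]=0x50

50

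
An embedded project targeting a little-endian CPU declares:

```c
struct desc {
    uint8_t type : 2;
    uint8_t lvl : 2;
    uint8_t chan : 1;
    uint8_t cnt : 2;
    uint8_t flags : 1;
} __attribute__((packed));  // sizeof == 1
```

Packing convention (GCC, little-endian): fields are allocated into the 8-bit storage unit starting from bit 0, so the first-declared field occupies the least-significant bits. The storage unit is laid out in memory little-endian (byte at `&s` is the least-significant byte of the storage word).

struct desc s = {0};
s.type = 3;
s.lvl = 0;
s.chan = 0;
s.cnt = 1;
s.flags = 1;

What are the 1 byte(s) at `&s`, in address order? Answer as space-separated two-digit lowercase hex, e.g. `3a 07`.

a3

[0+:2] type=3 & 0x3 = 0x3; word=0x03
[2+:2] lvl=0 & 0x3 = 0x0; word=0x03
[4+:1] chan=0 & 0x1 = 0x0; word=0x03
[5+:2] cnt=1 & 0x3 = 0x1; word=0x23
[7+:1] flags=1 & 0x1 = 0x1; word=0xa3
word = 0xa3 → little-endian bytes:
  [0]=0xa3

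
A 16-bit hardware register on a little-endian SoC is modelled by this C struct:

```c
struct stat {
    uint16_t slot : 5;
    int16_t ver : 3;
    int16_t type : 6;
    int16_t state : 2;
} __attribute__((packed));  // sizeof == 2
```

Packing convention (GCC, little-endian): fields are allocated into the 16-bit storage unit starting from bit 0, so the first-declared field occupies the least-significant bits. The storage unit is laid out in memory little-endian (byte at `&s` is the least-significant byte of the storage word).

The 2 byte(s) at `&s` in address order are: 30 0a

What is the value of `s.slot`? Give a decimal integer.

16

[0]=0x30 [1]=0x0a (little-endian) → word 0x0a30
slot:5 @ bit 0 → (0x0a30>>0)&0x1f = 0x10  ←
ver:3 @ bit 5 → (0x0a30>>5)&0x7 = 0x1
type:6 @ bit 8 → (0x0a30>>8)&0x3f = 0xa
state:2 @ bit 14 → (0x0a30>>14)&0x3 = 0x0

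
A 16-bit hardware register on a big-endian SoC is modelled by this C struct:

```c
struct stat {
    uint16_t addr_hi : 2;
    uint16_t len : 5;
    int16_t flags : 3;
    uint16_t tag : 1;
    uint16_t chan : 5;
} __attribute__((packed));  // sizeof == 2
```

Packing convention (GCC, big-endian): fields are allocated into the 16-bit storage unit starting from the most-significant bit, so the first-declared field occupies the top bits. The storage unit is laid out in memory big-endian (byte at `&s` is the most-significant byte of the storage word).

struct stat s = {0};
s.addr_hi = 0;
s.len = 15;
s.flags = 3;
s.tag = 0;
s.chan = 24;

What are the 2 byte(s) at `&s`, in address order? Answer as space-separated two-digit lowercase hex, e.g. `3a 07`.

1e d8

[14+:2] addr_hi=0 & 0x3 = 0x0; word=0x0000
[9+:5] len=15 & 0x1f = 0xf; word=0x1e00
[6+:3] flags=3 & 0x7 = 0x3; word=0x1ec0
[5+:1] tag=0 & 0x1 = 0x0; word=0x1ec0
[0+:5] chan=24 & 0x1f = 0x18; word=0x1ed8
word = 0x1ed8 → big-endian bytes:
  [0]=0x1e  [1]=0xd8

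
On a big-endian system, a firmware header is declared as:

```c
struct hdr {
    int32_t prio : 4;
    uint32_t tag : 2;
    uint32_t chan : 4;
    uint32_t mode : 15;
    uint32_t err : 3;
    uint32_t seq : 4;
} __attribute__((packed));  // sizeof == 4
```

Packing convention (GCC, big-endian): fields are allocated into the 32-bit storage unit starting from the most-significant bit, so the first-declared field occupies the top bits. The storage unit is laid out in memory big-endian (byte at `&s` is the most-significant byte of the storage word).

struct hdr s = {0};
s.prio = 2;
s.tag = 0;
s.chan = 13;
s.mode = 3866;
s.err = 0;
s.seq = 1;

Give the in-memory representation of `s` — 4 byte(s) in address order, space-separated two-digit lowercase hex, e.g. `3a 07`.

23 47 8d 01

[28+:4] prio=2 & 0xf = 0x2; word=0x20000000
[26+:2] tag=0 & 0x3 = 0x0; word=0x20000000
[22+:4] chan=13 & 0xf = 0xd; word=0x23400000
[7+:15] mode=3866 & 0x7fff = 0xf1a; word=0x23478d00
[4+:3] err=0 & 0x7 = 0x0; word=0x23478d00
[0+:4] seq=1 & 0xf = 0x1; word=0x23478d01
word = 0x23478d01 → big-endian bytes:
  [0]=0x23  [1]=0x47  [2]=0x8d  [3]=0x01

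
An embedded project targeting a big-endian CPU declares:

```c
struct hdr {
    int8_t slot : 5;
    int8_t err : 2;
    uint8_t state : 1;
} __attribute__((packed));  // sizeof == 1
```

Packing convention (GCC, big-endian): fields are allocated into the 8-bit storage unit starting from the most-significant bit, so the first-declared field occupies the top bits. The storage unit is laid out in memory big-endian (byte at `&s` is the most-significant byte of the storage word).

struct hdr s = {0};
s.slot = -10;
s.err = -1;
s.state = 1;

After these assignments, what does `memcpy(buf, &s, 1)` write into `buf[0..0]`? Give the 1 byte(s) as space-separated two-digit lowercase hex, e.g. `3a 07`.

slot:5 = -10 → 0x16 << 3 → word 0xb0
err:2 = -1 → 0x3 << 1 → word 0xb6
state:1 = 1 → 0x1 << 0 → word 0xb7
word = 0xb7 → big-endian bytes:
  [0]=0xb7

b7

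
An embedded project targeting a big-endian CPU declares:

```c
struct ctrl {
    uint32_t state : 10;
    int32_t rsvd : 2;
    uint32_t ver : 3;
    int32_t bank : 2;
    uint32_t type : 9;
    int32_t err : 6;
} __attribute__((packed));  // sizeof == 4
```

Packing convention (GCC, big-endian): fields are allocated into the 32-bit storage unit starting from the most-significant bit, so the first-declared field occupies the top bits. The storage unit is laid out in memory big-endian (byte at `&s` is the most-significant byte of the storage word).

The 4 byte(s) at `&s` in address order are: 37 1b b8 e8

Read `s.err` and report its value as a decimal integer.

-24

[0]=0x37 [1]=0x1b [2]=0xb8 [3]=0xe8 (big-endian) → word 0x371bb8e8
state [22+:10] = (word>>22) & 0x3ff = 220
rsvd [20+:2] = (word>>20) & 0x3 = 1
ver [17+:3] = (word>>17) & 0x7 = 5
bank [15+:2] = (word>>15) & 0x3 = 3
type [6+:9] = (word>>6) & 0x1ff = 227
err [0+:6] = (word>>0) & 0x3f = 40  ←
err signed 6b, MSB=1: 40 - 64 = -24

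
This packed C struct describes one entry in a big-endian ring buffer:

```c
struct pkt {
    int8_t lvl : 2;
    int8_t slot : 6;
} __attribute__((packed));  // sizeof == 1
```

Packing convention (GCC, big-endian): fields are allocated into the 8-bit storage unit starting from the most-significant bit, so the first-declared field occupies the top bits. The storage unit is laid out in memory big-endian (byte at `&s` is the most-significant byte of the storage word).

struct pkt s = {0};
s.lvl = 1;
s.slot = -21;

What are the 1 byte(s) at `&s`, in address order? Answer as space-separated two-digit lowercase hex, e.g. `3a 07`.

6b

lvl (2b) val=1 bits=0x1 at bit 6: 0x40
slot (6b) val=-21 bits=0x2b at bit 0: 0x6b
word = 0x6b → big-endian bytes:
  [0]=0x6b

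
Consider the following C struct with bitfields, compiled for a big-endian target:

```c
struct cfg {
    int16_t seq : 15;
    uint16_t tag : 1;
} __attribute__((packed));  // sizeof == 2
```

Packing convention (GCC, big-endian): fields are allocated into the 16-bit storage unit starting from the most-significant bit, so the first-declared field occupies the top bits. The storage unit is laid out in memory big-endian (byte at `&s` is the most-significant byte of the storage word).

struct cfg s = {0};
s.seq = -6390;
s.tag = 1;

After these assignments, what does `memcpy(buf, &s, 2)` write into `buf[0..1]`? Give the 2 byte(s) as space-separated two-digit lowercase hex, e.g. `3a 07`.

[1+:15] seq=-6390 & 0x7fff = 0x670a; word=0xce14
[0+:1] tag=1 & 0x1 = 0x1; word=0xce15
word = 0xce15 → big-endian bytes:
  [0]=0xce  [1]=0x15

ce 15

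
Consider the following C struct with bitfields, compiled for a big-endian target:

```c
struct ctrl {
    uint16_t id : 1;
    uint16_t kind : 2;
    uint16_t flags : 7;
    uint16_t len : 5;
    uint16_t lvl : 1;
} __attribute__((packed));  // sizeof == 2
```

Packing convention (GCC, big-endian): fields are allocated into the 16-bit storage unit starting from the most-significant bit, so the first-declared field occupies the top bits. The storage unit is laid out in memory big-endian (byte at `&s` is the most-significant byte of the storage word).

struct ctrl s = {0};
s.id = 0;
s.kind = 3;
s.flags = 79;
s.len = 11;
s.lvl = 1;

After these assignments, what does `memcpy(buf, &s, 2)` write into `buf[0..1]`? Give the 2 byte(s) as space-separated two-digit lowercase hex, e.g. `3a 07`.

73 d7

id:1 = 0 → 0x0 << 15 → word 0x0000
kind:2 = 3 → 0x3 << 13 → word 0x6000
flags:7 = 79 → 0x4f << 6 → word 0x73c0
len:5 = 11 → 0xb << 1 → word 0x73d6
lvl:1 = 1 → 0x1 << 0 → word 0x73d7
word = 0x73d7 → big-endian bytes:
  [0]=0x73  [1]=0xd7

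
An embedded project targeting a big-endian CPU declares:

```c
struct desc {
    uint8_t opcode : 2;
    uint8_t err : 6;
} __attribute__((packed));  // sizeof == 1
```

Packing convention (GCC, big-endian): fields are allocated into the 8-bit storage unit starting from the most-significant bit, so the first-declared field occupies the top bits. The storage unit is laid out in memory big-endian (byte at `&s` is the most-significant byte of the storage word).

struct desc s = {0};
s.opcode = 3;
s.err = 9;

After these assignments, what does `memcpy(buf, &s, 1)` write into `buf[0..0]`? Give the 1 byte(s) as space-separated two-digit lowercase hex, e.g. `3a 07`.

c9

opcode:2 = 3 → 0x3 << 6 → word 0xc0
err:6 = 9 → 0x9 << 0 → word 0xc9
word = 0xc9 → big-endian bytes:
  [0]=0xc9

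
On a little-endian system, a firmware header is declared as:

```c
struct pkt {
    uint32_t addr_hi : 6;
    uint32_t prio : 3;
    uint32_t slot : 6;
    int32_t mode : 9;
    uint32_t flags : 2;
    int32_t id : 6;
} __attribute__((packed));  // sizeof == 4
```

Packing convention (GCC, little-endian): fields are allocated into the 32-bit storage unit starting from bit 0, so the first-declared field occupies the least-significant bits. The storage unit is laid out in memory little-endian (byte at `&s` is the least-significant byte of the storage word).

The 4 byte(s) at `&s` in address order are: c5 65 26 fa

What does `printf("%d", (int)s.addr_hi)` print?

5

[0]=0xc5 [1]=0x65 [2]=0x26 [3]=0xfa (little-endian) → word 0xfa2665c5
addr_hi [0+:6] = (word>>0) & 0x3f = 5  ←
prio [6+:3] = (word>>6) & 0x7 = 7
slot [9+:6] = (word>>9) & 0x3f = 50
mode [15+:9] = (word>>15) & 0x1ff = 76
flags [24+:2] = (word>>24) & 0x3 = 2
id [26+:6] = (word>>26) & 0x3f = 62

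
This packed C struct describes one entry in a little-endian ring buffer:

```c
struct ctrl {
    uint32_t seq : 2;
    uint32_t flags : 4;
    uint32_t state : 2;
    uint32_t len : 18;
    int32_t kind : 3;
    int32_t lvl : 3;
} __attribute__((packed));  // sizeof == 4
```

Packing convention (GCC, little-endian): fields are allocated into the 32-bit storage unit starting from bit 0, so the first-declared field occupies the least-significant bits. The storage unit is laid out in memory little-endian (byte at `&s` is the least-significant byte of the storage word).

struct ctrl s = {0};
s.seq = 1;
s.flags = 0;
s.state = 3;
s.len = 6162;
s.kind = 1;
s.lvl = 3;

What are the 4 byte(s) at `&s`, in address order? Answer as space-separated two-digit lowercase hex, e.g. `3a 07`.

seq:2 = 1 → 0x1 << 0 → word 0x00000001
flags:4 = 0 → 0x0 << 2 → word 0x00000001
state:2 = 3 → 0x3 << 6 → word 0x000000c1
len:18 = 6162 → 0x1812 << 8 → word 0x001812c1
kind:3 = 1 → 0x1 << 26 → word 0x041812c1
lvl:3 = 3 → 0x3 << 29 → word 0x641812c1
word = 0x641812c1 → little-endian bytes:
  [0]=0xc1  [1]=0x12  [2]=0x18  [3]=0x64

c1 12 18 64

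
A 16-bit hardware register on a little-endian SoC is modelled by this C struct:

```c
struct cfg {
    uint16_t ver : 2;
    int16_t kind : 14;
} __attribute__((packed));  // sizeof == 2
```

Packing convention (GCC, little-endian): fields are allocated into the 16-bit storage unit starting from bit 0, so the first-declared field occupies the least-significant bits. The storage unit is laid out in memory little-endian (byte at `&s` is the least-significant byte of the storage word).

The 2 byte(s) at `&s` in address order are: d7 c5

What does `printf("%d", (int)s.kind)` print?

[0]=0xd7 [1]=0xc5 (little-endian) → word 0xc5d7
ver [0+:2] = (word>>0) & 0x3 = 3
kind [2+:14] = (word>>2) & 0x3fff = 12661  ←
kind signed 14b, MSB=1: 12661 - 16384 = -3723

-3723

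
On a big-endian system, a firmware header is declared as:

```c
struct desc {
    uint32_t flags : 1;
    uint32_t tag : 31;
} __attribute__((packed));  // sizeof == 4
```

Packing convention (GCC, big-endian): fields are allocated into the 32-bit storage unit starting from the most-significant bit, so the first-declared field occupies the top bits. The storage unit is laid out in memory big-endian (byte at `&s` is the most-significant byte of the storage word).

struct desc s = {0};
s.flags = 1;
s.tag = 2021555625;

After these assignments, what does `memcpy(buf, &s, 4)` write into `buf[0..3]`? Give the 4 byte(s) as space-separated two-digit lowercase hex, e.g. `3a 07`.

[31+:1] flags=1 & 0x1 = 0x1; word=0x80000000
[0+:31] tag=2021555625 & 0x7fffffff = 0x787e7da9; word=0xf87e7da9
word = 0xf87e7da9 → big-endian bytes:
  [0]=0xf8  [1]=0x7e  [2]=0x7d  [3]=0xa9

f8 7e 7d a9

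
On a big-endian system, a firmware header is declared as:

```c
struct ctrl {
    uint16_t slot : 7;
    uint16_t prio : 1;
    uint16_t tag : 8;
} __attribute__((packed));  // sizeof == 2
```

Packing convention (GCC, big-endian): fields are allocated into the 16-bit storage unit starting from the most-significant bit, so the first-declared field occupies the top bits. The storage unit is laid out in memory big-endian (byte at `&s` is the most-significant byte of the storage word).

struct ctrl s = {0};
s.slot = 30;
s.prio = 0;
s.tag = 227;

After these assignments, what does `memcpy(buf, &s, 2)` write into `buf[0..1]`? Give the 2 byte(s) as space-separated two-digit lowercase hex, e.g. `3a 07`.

[9+:7] slot=30 & 0x7f = 0x1e; word=0x3c00
[8+:1] prio=0 & 0x1 = 0x0; word=0x3c00
[0+:8] tag=227 & 0xff = 0xe3; word=0x3ce3
word = 0x3ce3 → big-endian bytes:
  [0]=0x3c  [1]=0xe3

3c e3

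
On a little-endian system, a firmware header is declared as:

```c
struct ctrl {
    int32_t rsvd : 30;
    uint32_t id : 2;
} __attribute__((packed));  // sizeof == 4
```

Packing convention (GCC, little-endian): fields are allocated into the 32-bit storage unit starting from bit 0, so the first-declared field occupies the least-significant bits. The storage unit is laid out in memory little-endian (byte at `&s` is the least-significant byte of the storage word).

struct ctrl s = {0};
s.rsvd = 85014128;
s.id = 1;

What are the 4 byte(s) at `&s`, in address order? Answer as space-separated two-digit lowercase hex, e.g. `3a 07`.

[0+:30] rsvd=85014128 & 0x3fffffff = 0x5113670; word=0x05113670
[30+:2] id=1 & 0x3 = 0x1; word=0x45113670
word = 0x45113670 → little-endian bytes:
  [0]=0x70  [1]=0x36  [2]=0x11  [3]=0x45

70 36 11 45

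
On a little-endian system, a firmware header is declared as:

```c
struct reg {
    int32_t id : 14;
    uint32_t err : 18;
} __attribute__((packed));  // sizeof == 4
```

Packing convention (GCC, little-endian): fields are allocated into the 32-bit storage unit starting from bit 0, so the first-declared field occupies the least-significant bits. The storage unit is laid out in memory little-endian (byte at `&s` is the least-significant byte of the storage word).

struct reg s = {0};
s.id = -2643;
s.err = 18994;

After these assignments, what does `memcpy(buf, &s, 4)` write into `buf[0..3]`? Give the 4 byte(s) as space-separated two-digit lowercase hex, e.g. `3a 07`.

id:14 = -2643 → 0x35ad << 0 → word 0x000035ad
err:18 = 18994 → 0x4a32 << 14 → word 0x128cb5ad
word = 0x128cb5ad → little-endian bytes:
  [0]=0xad  [1]=0xb5  [2]=0x8c  [3]=0x12

ad b5 8c 12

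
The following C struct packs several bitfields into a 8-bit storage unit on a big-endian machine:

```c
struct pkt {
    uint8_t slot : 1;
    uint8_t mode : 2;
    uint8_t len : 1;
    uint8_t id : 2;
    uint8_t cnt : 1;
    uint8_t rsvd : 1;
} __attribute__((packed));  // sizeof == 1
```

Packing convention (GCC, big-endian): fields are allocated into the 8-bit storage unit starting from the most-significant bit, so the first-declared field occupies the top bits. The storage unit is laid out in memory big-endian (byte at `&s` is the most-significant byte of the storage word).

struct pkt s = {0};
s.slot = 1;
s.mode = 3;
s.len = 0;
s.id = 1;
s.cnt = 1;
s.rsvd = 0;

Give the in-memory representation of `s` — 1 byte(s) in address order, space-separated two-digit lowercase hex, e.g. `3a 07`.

e6

slot (1b) val=1 bits=0x1 at bit 7: 0x80
mode (2b) val=3 bits=0x3 at bit 5: 0xe0
len (1b) val=0 bits=0x0 at bit 4: 0xe0
id (2b) val=1 bits=0x1 at bit 2: 0xe4
cnt (1b) val=1 bits=0x1 at bit 1: 0xe6
rsvd (1b) val=0 bits=0x0 at bit 0: 0xe6
word = 0xe6 → big-endian bytes:
  [0]=0xe6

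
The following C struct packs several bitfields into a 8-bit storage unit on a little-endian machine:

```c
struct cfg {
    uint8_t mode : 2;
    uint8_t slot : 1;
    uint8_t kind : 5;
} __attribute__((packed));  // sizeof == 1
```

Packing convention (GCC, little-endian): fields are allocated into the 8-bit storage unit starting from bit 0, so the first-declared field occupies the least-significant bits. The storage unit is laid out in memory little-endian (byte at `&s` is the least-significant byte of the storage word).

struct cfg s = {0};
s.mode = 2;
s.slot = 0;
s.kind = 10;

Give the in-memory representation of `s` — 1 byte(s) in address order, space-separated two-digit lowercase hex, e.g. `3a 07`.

52

[0+:2] mode=2 & 0x3 = 0x2; word=0x02
[2+:1] slot=0 & 0x1 = 0x0; word=0x02
[3+:5] kind=10 & 0x1f = 0xa; word=0x52
word = 0x52 → little-endian bytes:
  [0]=0x52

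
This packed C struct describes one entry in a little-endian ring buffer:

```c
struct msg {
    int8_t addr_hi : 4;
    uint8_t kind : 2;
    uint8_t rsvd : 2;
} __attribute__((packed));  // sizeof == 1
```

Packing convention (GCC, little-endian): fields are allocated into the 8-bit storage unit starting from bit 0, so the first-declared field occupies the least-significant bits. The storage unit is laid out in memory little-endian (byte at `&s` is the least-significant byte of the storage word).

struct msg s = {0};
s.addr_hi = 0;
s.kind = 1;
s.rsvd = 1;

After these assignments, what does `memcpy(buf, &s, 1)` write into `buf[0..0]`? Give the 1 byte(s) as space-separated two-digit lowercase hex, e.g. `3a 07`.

addr_hi:4 = 0 → 0x0 << 0 → word 0x00
kind:2 = 1 → 0x1 << 4 → word 0x10
rsvd:2 = 1 → 0x1 << 6 → word 0x50
word = 0x50 → little-endian bytes:
  [0]=0x50

50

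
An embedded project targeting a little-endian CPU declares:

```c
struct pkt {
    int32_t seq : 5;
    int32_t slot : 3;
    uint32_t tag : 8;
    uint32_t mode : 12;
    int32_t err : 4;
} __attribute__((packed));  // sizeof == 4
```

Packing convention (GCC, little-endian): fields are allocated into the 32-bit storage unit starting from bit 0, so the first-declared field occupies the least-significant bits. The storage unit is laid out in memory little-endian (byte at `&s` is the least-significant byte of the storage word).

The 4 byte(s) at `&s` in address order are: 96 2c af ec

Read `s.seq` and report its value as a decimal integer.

[0]=0x96 [1]=0x2c [2]=0xaf [3]=0xec (little-endian) → word 0xecaf2c96
seq:5 @ bit 0 → (0xecaf2c96>>0)&0x1f = 0x16  ←
slot:3 @ bit 5 → (0xecaf2c96>>5)&0x7 = 0x4
tag:8 @ bit 8 → (0xecaf2c96>>8)&0xff = 0x2c
mode:12 @ bit 16 → (0xecaf2c96>>16)&0xfff = 0xcaf
err:4 @ bit 28 → (0xecaf2c96>>28)&0xf = 0xe
seq signed 5b, MSB=1: 22 - 32 = -10

-10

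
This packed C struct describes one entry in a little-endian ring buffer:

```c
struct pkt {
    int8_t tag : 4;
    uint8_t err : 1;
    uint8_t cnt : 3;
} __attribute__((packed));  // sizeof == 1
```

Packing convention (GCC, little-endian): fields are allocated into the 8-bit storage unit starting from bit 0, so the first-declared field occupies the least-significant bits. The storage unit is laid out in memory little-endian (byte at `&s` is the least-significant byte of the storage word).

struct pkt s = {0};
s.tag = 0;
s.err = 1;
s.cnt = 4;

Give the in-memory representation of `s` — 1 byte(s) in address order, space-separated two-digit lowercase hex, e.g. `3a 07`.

tag:4 = 0 → 0x0 << 0 → word 0x00
err:1 = 1 → 0x1 << 4 → word 0x10
cnt:3 = 4 → 0x4 << 5 → word 0x90
word = 0x90 → little-endian bytes:
  [0]=0x90

90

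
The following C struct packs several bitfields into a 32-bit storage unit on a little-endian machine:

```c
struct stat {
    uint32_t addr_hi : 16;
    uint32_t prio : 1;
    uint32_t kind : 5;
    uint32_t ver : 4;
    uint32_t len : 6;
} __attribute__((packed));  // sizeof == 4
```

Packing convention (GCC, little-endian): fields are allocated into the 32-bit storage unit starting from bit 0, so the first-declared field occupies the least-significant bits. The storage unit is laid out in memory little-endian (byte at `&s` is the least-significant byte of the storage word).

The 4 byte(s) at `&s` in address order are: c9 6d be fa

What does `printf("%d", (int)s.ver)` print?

[0]=0xc9 [1]=0x6d [2]=0xbe [3]=0xfa (little-endian) → word 0xfabe6dc9
addr_hi [0+:16] = (word>>0) & 0xffff = 28105
prio [16+:1] = (word>>16) & 0x1 = 0
kind [17+:5] = (word>>17) & 0x1f = 31
ver [22+:4] = (word>>22) & 0xf = 10  ←
len [26+:6] = (word>>26) & 0x3f = 62

10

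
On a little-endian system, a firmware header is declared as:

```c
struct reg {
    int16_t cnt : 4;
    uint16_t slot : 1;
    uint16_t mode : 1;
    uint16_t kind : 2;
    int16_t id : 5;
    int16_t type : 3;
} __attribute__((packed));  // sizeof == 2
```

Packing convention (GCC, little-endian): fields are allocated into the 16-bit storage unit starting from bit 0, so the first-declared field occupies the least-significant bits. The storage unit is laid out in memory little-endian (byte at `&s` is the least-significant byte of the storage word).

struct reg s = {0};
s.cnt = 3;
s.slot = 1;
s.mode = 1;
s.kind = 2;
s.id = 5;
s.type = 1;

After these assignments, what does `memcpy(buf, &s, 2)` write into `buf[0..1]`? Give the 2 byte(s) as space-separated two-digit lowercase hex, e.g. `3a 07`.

b3 25

cnt:4 = 3 → 0x3 << 0 → word 0x0003
slot:1 = 1 → 0x1 << 4 → word 0x0013
mode:1 = 1 → 0x1 << 5 → word 0x0033
kind:2 = 2 → 0x2 << 6 → word 0x00b3
id:5 = 5 → 0x5 << 8 → word 0x05b3
type:3 = 1 → 0x1 << 13 → word 0x25b3
word = 0x25b3 → little-endian bytes:
  [0]=0xb3  [1]=0x25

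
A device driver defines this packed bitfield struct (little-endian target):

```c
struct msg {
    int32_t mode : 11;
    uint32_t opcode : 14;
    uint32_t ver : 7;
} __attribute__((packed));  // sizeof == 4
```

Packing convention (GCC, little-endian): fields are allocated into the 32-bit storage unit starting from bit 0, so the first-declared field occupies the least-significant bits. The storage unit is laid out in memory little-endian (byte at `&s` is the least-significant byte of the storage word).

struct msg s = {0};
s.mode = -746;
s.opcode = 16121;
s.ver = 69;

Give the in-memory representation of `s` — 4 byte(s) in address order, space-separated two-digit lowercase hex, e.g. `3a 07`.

16 cd f7 8b

[0+:11] mode=-746 & 0x7ff = 0x516; word=0x00000516
[11+:14] opcode=16121 & 0x3fff = 0x3ef9; word=0x01f7cd16
[25+:7] ver=69 & 0x7f = 0x45; word=0x8bf7cd16
word = 0x8bf7cd16 → little-endian bytes:
  [0]=0x16  [1]=0xcd  [2]=0xf7  [3]=0x8b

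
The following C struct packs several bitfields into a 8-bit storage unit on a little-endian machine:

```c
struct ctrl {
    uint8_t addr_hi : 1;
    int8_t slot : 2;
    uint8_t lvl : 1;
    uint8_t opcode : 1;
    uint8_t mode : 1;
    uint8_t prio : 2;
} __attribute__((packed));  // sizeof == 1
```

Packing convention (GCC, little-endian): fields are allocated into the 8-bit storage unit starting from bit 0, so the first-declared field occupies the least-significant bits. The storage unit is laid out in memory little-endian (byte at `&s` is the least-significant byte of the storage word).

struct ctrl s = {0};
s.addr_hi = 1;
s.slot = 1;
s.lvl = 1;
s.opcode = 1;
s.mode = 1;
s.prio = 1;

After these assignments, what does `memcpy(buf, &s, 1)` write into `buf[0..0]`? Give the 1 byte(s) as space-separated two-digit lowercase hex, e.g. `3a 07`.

addr_hi:1 = 1 → 0x1 << 0 → word 0x01
slot:2 = 1 → 0x1 << 1 → word 0x03
lvl:1 = 1 → 0x1 << 3 → word 0x0b
opcode:1 = 1 → 0x1 << 4 → word 0x1b
mode:1 = 1 → 0x1 << 5 → word 0x3b
prio:2 = 1 → 0x1 << 6 → word 0x7b
word = 0x7b → little-endian bytes:
  [0]=0x7b

7b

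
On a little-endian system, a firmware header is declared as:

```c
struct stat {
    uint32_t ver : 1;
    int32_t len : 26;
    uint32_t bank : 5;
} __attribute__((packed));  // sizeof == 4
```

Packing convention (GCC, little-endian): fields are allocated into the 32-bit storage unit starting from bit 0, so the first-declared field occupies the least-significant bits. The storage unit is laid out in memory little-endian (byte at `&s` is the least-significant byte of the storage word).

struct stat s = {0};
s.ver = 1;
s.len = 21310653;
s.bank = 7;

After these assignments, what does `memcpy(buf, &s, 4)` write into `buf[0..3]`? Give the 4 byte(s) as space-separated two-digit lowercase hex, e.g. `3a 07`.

ver:1 = 1 → 0x1 << 0 → word 0x00000001
len:26 = 21310653 → 0x1452cbd << 1 → word 0x028a597b
bank:5 = 7 → 0x7 << 27 → word 0x3a8a597b
word = 0x3a8a597b → little-endian bytes:
  [0]=0x7b  [1]=0x59  [2]=0x8a  [3]=0x3a

7b 59 8a 3a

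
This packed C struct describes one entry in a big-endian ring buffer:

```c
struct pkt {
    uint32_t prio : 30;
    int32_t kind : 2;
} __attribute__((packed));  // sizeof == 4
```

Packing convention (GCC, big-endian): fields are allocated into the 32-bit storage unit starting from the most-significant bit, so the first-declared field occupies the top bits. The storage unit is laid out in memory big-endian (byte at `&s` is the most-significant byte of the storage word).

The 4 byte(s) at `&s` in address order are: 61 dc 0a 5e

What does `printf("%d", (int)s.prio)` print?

410452631

[0]=0x61 [1]=0xdc [2]=0x0a [3]=0x5e (big-endian) → word 0x61dc0a5e
prio:30 @ bit 2 → (0x61dc0a5e>>2)&0x3fffffff = 0x18770297  ←
kind:2 @ bit 0 → (0x61dc0a5e>>0)&0x3 = 0x2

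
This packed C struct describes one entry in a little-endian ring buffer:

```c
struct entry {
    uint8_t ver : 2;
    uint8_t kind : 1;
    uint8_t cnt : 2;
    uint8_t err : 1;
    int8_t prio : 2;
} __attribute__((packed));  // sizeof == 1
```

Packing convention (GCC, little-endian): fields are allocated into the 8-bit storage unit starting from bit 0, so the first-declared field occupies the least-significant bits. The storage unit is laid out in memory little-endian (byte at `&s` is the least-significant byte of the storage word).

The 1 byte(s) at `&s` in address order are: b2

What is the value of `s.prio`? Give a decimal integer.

[0]=0xb2 (little-endian) → word 0xb2
ver:2 @ bit 0 → (0xb2>>0)&0x3 = 0x2
kind:1 @ bit 2 → (0xb2>>2)&0x1 = 0x0
cnt:2 @ bit 3 → (0xb2>>3)&0x3 = 0x2
err:1 @ bit 5 → (0xb2>>5)&0x1 = 0x1
prio:2 @ bit 6 → (0xb2>>6)&0x3 = 0x2  ←
prio signed 2b, MSB=1: 2 - 4 = -2

-2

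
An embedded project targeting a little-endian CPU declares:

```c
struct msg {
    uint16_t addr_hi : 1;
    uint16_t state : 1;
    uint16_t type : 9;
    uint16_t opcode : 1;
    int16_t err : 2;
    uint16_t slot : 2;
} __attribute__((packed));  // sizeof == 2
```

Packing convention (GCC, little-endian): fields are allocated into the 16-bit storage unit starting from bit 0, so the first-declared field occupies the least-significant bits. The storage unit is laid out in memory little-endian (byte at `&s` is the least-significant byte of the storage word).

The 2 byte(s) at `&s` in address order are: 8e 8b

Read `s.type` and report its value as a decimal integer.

227

[0]=0x8e [1]=0x8b (little-endian) → word 0x8b8e
addr_hi:1 @ bit 0 → (0x8b8e>>0)&0x1 = 0x0
state:1 @ bit 1 → (0x8b8e>>1)&0x1 = 0x1
type:9 @ bit 2 → (0x8b8e>>2)&0x1ff = 0xe3  ←
opcode:1 @ bit 11 → (0x8b8e>>11)&0x1 = 0x1
err:2 @ bit 12 → (0x8b8e>>12)&0x3 = 0x0
slot:2 @ bit 14 → (0x8b8e>>14)&0x3 = 0x2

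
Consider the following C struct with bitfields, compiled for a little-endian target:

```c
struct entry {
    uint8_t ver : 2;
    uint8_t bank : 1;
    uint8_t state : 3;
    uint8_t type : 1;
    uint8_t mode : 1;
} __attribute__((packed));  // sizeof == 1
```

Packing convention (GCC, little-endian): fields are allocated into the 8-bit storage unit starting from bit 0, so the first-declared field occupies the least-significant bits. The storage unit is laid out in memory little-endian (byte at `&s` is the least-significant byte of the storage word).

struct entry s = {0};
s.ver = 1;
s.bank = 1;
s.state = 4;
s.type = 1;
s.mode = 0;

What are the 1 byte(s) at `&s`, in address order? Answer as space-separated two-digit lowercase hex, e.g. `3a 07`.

65

ver (2b) val=1 bits=0x1 at bit 0: 0x01
bank (1b) val=1 bits=0x1 at bit 2: 0x05
state (3b) val=4 bits=0x4 at bit 3: 0x25
type (1b) val=1 bits=0x1 at bit 6: 0x65
mode (1b) val=0 bits=0x0 at bit 7: 0x65
word = 0x65 → little-endian bytes:
  [0]=0x65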